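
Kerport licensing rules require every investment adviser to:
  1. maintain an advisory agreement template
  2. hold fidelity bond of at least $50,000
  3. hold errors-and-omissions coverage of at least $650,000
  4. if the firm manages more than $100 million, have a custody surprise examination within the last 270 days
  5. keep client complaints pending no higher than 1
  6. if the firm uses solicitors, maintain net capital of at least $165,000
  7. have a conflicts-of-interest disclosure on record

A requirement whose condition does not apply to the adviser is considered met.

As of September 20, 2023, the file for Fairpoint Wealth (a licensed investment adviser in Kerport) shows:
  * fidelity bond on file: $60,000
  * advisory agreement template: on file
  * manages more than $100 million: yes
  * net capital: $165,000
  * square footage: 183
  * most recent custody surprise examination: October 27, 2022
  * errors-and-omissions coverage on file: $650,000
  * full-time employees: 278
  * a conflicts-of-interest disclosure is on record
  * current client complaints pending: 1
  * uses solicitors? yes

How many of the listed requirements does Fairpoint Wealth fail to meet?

1. advisory agreement template present → met
2. fidelity bond $60,000 ≥ $50,000 → met
3. errors-and-omissions coverage $650,000 ≥ $650,000 → met
4. condition 'manages more than $100 million' holds; custody surprise examination 328 days ago vs limit 270 → not met
5. client complaints pending 1 ≤ 1 → met
6. condition 'uses solicitors' holds; net capital $165,000 ≥ $165,000 → met
7. conflicts-of-interest disclosure present → met
Not met: 1 of 7

1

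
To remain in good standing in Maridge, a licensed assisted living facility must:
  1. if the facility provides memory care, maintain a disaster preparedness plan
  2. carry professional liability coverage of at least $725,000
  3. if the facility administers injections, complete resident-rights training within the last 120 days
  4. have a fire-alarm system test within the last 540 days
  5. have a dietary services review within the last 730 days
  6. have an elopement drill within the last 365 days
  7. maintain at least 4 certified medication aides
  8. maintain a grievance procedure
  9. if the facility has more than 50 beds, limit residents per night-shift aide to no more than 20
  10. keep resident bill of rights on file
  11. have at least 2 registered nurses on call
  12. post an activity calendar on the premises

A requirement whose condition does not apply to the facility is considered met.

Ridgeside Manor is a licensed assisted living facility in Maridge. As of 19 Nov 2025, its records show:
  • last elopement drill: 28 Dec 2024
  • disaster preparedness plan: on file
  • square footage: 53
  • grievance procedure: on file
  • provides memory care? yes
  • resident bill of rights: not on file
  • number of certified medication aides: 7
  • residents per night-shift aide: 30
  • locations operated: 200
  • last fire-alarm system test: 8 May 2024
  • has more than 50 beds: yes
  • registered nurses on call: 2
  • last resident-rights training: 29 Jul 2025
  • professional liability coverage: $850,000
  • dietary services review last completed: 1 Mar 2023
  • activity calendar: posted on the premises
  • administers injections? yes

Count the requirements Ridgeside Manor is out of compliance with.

4

1. condition 'provides memory care' holds; disaster preparedness plan present → met
2. professional liability coverage $850,000 ≥ $725,000 → met
3. condition 'administers injections' holds; resident-rights training 113 days ago vs limit 120 → met
4. fire-alarm system test 560 days ago vs limit 540 → not met
5. dietary services review 994 days ago vs limit 730 → not met
6. elopement drill 326 days ago vs limit 365 → met
7. certified medication aides 7 ≥ 4 → met
8. grievance procedure present → met
9. condition 'has more than 50 beds' holds; residents per night-shift aide 30 > 20 → not met
10. resident bill of rights absent → not met
11. registered nurses on call 2 ≥ 2 → met
12. activity calendar present → met
Not met: 4 of 12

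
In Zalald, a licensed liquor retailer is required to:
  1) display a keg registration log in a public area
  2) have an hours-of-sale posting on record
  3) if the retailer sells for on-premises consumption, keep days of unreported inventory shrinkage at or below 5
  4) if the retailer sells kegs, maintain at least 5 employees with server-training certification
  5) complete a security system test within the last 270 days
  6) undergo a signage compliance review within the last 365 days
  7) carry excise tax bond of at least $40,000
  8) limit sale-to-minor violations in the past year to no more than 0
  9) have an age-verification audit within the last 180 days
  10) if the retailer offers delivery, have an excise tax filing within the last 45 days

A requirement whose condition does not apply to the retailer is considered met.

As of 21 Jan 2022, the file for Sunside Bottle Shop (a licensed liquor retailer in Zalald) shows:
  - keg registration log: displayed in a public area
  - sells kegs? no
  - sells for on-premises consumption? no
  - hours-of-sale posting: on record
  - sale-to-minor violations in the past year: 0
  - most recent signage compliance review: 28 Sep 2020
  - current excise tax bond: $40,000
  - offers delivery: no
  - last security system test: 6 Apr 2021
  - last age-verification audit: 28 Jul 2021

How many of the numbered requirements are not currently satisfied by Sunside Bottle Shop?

1. keg registration log present → met
2. hours-of-sale posting present → met
3. condition 'sells for on-premises consumption' does not hold → requirement n/a → met
4. condition 'sells kegs' does not hold → requirement n/a → met
5. security system test 290 days ago vs limit 270 → not met
6. signage compliance review 480 days ago vs limit 365 → not met
7. excise tax bond $40,000 ≥ $40,000 → met
8. sale-to-minor violations in the past year 0 ≤ 0 → met
9. age-verification audit 177 days ago vs limit 180 → met
10. condition 'offers delivery' does not hold → requirement n/a → met
Not met: 2 of 10

2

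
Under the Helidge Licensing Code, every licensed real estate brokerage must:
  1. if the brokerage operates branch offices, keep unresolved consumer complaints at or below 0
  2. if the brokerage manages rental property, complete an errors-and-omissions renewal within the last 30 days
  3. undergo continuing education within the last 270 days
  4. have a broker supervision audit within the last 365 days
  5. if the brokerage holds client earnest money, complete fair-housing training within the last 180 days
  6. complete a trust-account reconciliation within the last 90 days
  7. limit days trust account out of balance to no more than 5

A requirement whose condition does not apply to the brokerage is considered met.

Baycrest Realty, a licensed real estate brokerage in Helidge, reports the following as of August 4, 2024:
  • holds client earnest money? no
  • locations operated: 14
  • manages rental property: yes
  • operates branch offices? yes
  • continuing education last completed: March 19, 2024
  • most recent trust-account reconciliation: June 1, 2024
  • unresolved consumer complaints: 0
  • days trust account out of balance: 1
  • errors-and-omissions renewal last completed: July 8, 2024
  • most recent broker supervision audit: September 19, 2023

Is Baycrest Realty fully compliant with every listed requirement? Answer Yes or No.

Yes

1. condition 'operates branch offices' holds; unresolved consumer complaints 0 ≤ 0 → met
2. condition 'manages rental property' holds; errors-and-omissions renewal 27 days ago vs limit 30 → met
3. continuing education 138 days ago vs limit 270 → met
4. broker supervision audit 320 days ago vs limit 365 → met
5. condition 'holds client earnest money' does not hold → requirement n/a → met
6. trust-account reconciliation 64 days ago vs limit 90 → met
7. days trust account out of balance 1 ≤ 5 → met
All met.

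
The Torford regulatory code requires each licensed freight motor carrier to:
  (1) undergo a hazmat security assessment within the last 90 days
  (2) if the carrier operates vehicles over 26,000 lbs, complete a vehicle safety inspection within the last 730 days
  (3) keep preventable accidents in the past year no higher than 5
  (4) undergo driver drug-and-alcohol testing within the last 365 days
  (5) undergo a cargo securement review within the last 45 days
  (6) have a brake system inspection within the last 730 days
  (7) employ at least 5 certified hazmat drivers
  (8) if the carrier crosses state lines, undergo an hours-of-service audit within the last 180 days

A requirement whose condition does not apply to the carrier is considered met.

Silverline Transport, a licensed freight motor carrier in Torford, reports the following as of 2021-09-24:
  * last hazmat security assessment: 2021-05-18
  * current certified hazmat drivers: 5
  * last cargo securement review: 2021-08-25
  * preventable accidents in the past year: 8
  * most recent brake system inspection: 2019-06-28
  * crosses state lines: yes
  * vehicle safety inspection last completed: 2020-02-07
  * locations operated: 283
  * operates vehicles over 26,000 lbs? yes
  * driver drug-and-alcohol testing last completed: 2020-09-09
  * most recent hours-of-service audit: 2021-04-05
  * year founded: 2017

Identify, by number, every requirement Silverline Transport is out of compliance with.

1, 3, 4, 6

1. hazmat security assessment 129 days ago vs limit 90 → not met
2. condition 'operates vehicles over 26,000 lbs' holds; vehicle safety inspection 595 days ago vs limit 730 → met
3. preventable accidents in the past year 8 > 5 → not met
4. driver drug-and-alcohol testing 380 days ago vs limit 365 → not met
5. cargo securement review 30 days ago vs limit 45 → met
6. brake system inspection 819 days ago vs limit 730 → not met
7. certified hazmat drivers 5 ≥ 5 → met
8. condition 'crosses state lines' holds; hours-of-service audit 172 days ago vs limit 180 → met
Not met: 1, 3, 4, 6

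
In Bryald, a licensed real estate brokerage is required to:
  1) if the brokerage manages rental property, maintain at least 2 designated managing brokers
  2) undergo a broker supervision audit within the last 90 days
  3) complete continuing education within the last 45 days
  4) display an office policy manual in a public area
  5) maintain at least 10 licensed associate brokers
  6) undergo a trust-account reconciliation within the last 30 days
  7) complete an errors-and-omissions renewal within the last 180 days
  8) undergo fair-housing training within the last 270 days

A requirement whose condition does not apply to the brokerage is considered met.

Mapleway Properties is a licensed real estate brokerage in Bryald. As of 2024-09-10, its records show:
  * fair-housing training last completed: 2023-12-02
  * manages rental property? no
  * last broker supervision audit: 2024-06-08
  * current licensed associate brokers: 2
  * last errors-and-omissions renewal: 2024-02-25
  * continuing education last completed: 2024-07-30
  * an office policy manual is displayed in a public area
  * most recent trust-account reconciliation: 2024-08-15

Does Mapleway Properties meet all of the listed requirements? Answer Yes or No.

No

1. condition 'manages rental property' does not hold → requirement n/a → met
2. broker supervision audit 94 days ago vs limit 90 → not met
3. continuing education 42 days ago vs limit 45 → met
4. office policy manual present → met
5. licensed associate brokers 2 < 10 → not met
6. trust-account reconciliation 26 days ago vs limit 30 → met
7. errors-and-omissions renewal 198 days ago vs limit 180 → not met
8. fair-housing training 283 days ago vs limit 270 → not met
Not met: 2, 5, 7, 8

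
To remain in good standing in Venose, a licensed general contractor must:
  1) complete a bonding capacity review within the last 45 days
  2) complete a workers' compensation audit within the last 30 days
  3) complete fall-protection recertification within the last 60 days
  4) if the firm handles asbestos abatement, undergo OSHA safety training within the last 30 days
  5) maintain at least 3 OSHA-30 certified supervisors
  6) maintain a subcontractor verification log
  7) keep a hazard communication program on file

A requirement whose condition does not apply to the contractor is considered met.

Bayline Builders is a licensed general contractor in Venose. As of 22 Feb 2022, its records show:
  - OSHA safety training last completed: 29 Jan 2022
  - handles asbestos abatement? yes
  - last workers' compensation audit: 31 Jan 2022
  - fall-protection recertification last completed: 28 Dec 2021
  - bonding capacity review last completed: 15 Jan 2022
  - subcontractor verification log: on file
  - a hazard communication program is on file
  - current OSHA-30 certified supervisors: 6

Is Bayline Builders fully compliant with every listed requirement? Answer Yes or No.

1. bonding capacity review 38 days ago vs limit 45 → met
2. workers' compensation audit 22 days ago vs limit 30 → met
3. fall-protection recertification 56 days ago vs limit 60 → met
4. condition 'handles asbestos abatement' holds; OSHA safety training 24 days ago vs limit 30 → met
5. OSHA-30 certified supervisors 6 ≥ 3 → met
6. subcontractor verification log present → met
7. hazard communication program present → met
All met.

Yes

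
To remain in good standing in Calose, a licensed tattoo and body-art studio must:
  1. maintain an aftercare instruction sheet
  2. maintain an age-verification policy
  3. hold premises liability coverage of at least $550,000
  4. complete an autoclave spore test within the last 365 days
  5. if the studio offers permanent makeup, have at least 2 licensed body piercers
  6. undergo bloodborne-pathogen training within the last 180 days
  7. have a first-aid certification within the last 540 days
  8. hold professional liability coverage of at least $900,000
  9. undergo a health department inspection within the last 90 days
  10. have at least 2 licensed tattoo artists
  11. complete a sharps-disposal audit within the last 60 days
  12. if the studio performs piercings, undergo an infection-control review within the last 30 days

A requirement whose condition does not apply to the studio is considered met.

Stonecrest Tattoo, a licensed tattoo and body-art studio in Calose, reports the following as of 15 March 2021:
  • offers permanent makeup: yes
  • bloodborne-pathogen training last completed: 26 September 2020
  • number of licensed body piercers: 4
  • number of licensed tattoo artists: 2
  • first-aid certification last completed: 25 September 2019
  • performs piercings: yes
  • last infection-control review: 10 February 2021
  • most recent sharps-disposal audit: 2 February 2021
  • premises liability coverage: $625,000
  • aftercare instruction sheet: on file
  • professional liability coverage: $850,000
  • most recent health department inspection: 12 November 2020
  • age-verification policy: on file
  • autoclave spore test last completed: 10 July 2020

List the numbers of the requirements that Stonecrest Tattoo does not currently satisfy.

8, 9, 12

1. aftercare instruction sheet present → met
2. age-verification policy present → met
3. premises liability coverage $625,000 ≥ $550,000 → met
4. autoclave spore test 248 days ago vs limit 365 → met
5. condition 'offers permanent makeup' holds; licensed body piercers 4 ≥ 2 → met
6. bloodborne-pathogen training 170 days ago vs limit 180 → met
7. first-aid certification 537 days ago vs limit 540 → met
8. professional liability coverage $850,000 < $900,000 → not met
9. health department inspection 123 days ago vs limit 90 → not met
10. licensed tattoo artists 2 ≥ 2 → met
11. sharps-disposal audit 41 days ago vs limit 60 → met
12. condition 'performs piercings' holds; infection-control review 33 days ago vs limit 30 → not met
Not met: 8, 9, 12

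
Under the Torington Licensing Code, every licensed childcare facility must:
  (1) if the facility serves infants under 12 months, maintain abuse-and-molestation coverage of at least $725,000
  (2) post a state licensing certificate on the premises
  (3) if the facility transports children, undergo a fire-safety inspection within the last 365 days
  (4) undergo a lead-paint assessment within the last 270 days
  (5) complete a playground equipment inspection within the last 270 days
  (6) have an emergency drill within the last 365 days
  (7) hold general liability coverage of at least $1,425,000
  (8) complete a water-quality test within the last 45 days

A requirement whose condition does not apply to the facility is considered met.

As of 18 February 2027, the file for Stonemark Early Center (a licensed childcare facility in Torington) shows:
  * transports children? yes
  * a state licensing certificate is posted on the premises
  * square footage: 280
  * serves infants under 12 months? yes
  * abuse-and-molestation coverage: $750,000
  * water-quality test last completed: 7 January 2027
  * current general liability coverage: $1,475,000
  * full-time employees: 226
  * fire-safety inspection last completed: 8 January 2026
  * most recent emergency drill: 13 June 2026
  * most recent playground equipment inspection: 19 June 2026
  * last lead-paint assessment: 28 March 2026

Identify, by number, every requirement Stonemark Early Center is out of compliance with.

1. condition 'serves infants under 12 months' holds; abuse-and-molestation coverage $750,000 ≥ $725,000 → met
2. state licensing certificate present → met
3. condition 'transports children' holds; fire-safety inspection 406 days ago vs limit 365 → not met
4. lead-paint assessment 327 days ago vs limit 270 → not met
5. playground equipment inspection 244 days ago vs limit 270 → met
6. emergency drill 250 days ago vs limit 365 → met
7. general liability coverage $1,475,000 ≥ $1,425,000 → met
8. water-quality test 42 days ago vs limit 45 → met
Not met: 3, 4

3, 4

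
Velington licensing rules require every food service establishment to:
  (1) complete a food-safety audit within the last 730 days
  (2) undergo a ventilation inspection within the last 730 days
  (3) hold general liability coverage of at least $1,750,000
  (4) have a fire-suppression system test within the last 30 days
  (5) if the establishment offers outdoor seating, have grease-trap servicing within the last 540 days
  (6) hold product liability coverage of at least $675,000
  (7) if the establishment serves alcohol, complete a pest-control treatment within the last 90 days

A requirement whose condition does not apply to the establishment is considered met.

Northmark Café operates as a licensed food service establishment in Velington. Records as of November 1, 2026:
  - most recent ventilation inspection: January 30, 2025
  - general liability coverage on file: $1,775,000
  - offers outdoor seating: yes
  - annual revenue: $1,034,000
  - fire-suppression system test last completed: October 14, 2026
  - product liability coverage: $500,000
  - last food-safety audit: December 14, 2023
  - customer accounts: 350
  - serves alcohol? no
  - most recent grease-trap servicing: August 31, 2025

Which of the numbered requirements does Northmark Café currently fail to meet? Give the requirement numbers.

1. food-safety audit 1053 days ago vs limit 730 → not met
2. ventilation inspection 640 days ago vs limit 730 → met
3. general liability coverage $1,775,000 ≥ $1,750,000 → met
4. fire-suppression system test 18 days ago vs limit 30 → met
5. condition 'offers outdoor seating' holds; grease-trap servicing 427 days ago vs limit 540 → met
6. product liability coverage $500,000 < $675,000 → not met
7. condition 'serves alcohol' does not hold → requirement n/a → met
Not met: 1, 6

1, 6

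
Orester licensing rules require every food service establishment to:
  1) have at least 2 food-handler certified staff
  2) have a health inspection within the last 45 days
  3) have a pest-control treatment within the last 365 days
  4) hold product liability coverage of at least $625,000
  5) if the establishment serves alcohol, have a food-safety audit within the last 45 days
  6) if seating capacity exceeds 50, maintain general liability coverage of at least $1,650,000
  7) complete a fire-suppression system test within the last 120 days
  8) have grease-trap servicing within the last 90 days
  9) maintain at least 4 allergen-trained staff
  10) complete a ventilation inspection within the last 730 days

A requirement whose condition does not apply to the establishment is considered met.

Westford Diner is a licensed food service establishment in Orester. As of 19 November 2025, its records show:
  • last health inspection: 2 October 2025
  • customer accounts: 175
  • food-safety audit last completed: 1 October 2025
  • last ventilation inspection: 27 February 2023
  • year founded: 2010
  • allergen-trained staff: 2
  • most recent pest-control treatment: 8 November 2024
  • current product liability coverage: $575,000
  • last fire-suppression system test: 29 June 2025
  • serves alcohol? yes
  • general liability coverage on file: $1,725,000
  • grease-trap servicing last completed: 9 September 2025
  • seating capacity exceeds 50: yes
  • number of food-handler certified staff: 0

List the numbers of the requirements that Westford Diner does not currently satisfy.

1. food-handler certified staff 0 < 2 → not met
2. health inspection 48 days ago vs limit 45 → not met
3. pest-control treatment 376 days ago vs limit 365 → not met
4. product liability coverage $575,000 < $625,000 → not met
5. condition 'serves alcohol' holds; food-safety audit 49 days ago vs limit 45 → not met
6. condition 'seating capacity exceeds 50' holds; general liability coverage $1,725,000 ≥ $1,650,000 → met
7. fire-suppression system test 143 days ago vs limit 120 → not met
8. grease-trap servicing 71 days ago vs limit 90 → met
9. allergen-trained staff 2 < 4 → not met
10. ventilation inspection 996 days ago vs limit 730 → not met
Not met: 1, 2, 3, 4, 5, 7, 9, 10

1, 2, 3, 4, 5, 7, 9, 10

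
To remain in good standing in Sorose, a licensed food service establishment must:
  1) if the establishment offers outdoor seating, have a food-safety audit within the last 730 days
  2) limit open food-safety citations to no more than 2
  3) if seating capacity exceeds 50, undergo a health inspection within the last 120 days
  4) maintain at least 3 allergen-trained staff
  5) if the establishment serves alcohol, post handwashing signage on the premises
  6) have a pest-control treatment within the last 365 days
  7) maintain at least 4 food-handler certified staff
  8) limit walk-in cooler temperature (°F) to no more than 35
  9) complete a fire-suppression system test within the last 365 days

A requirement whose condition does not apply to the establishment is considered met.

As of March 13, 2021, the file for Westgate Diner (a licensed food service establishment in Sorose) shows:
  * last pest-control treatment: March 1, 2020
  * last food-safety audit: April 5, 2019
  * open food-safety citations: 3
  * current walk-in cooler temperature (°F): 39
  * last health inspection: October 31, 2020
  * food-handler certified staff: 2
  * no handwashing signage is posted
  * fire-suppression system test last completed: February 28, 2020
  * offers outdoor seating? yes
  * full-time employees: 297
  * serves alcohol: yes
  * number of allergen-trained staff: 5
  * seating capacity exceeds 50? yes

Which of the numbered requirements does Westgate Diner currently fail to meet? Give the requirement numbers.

1. condition 'offers outdoor seating' holds; food-safety audit 708 days ago vs limit 730 → met
2. open food-safety citations 3 > 2 → not met
3. condition 'seating capacity exceeds 50' holds; health inspection 133 days ago vs limit 120 → not met
4. allergen-trained staff 5 ≥ 3 → met
5. condition 'serves alcohol' holds; handwashing signage absent → not met
6. pest-control treatment 377 days ago vs limit 365 → not met
7. food-handler certified staff 2 < 4 → not met
8. walk-in cooler temperature (°F) 39 > 35 → not met
9. fire-suppression system test 379 days ago vs limit 365 → not met
Not met: 2, 3, 5, 6, 7, 8, 9

2, 3, 5, 6, 7, 8, 9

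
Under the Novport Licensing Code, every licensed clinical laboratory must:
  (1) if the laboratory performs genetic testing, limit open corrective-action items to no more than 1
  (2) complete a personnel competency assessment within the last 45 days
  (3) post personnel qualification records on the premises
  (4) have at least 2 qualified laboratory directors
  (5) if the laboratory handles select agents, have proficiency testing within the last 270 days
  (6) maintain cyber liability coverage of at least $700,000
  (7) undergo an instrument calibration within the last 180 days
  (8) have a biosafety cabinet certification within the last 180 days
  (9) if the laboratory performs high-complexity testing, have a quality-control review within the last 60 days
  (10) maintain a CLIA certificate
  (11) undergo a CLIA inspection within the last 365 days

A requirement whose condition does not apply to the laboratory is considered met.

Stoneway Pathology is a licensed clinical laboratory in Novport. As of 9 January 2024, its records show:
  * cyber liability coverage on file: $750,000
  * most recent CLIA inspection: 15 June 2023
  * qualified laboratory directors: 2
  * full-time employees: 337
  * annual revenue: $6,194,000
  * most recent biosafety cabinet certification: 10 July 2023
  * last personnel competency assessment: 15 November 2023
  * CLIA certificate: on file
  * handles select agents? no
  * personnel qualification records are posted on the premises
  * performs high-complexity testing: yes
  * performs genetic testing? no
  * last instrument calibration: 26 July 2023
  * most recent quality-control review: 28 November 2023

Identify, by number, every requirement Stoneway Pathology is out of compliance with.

2, 8

1. condition 'performs genetic testing' does not hold → requirement n/a → met
2. personnel competency assessment 55 days ago vs limit 45 → not met
3. personnel qualification records present → met
4. qualified laboratory directors 2 ≥ 2 → met
5. condition 'handles select agents' does not hold → requirement n/a → met
6. cyber liability coverage $750,000 ≥ $700,000 → met
7. instrument calibration 167 days ago vs limit 180 → met
8. biosafety cabinet certification 183 days ago vs limit 180 → not met
9. condition 'performs high-complexity testing' holds; quality-control review 42 days ago vs limit 60 → met
10. CLIA certificate present → met
11. CLIA inspection 208 days ago vs limit 365 → met
Not met: 2, 8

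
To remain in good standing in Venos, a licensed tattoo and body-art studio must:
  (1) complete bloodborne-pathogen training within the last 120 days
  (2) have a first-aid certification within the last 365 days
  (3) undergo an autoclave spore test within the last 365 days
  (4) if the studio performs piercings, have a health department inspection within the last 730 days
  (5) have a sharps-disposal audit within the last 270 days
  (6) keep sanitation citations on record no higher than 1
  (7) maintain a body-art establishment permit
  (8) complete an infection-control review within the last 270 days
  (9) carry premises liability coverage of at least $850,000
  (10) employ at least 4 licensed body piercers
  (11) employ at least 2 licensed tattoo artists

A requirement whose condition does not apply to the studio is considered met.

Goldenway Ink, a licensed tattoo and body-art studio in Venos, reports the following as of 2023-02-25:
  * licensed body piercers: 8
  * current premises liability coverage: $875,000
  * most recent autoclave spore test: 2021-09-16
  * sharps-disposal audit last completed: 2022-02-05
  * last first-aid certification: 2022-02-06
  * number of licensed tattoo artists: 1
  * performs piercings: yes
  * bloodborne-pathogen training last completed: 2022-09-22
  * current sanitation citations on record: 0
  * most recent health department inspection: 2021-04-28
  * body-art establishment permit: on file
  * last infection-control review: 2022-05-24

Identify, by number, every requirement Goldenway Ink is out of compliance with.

1. bloodborne-pathogen training 156 days ago vs limit 120 → not met
2. first-aid certification 384 days ago vs limit 365 → not met
3. autoclave spore test 527 days ago vs limit 365 → not met
4. condition 'performs piercings' holds; health department inspection 668 days ago vs limit 730 → met
5. sharps-disposal audit 385 days ago vs limit 270 → not met
6. sanitation citations on record 0 ≤ 1 → met
7. body-art establishment permit present → met
8. infection-control review 277 days ago vs limit 270 → not met
9. premises liability coverage $875,000 ≥ $850,000 → met
10. licensed body piercers 8 ≥ 4 → met
11. licensed tattoo artists 1 < 2 → not met
Not met: 1, 2, 3, 5, 8, 11

1, 2, 3, 5, 8, 11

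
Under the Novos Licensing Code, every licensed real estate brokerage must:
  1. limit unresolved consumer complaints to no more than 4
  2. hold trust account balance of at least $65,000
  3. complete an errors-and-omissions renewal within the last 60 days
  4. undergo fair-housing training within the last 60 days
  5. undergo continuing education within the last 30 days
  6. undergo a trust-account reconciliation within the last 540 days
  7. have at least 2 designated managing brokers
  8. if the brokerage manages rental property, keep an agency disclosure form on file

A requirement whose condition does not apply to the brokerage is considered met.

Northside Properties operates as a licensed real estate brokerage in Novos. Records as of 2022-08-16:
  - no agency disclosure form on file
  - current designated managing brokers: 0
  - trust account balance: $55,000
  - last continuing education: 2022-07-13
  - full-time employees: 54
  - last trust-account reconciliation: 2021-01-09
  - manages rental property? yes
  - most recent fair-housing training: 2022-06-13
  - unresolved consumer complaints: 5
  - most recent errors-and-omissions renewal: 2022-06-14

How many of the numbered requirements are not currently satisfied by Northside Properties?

8

1. unresolved consumer complaints 5 > 4 → not met
2. trust account balance $55,000 < $65,000 → not met
3. errors-and-omissions renewal 63 days ago vs limit 60 → not met
4. fair-housing training 64 days ago vs limit 60 → not met
5. continuing education 34 days ago vs limit 30 → not met
6. trust-account reconciliation 584 days ago vs limit 540 → not met
7. designated managing brokers 0 < 2 → not met
8. condition 'manages rental property' holds; agency disclosure form absent → not met
Not met: 8 of 8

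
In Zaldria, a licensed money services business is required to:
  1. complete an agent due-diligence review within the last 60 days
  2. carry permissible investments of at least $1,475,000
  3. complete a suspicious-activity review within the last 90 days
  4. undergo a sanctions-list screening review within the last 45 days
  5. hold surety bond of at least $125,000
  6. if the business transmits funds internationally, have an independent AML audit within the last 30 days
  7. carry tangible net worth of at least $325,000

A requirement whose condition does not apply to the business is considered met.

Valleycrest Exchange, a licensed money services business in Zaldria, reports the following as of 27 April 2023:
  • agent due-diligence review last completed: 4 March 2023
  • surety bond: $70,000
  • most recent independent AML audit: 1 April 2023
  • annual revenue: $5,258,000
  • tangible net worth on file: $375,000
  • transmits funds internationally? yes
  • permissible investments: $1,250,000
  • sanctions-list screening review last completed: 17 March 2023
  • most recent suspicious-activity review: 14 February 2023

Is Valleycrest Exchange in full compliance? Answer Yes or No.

1. agent due-diligence review 54 days ago vs limit 60 → met
2. permissible investments $1,250,000 < $1,475,000 → not met
3. suspicious-activity review 72 days ago vs limit 90 → met
4. sanctions-list screening review 41 days ago vs limit 45 → met
5. surety bond $70,000 < $125,000 → not met
6. condition 'transmits funds internationally' holds; independent AML audit 26 days ago vs limit 30 → met
7. tangible net worth $375,000 ≥ $325,000 → met
Not met: 2, 5

No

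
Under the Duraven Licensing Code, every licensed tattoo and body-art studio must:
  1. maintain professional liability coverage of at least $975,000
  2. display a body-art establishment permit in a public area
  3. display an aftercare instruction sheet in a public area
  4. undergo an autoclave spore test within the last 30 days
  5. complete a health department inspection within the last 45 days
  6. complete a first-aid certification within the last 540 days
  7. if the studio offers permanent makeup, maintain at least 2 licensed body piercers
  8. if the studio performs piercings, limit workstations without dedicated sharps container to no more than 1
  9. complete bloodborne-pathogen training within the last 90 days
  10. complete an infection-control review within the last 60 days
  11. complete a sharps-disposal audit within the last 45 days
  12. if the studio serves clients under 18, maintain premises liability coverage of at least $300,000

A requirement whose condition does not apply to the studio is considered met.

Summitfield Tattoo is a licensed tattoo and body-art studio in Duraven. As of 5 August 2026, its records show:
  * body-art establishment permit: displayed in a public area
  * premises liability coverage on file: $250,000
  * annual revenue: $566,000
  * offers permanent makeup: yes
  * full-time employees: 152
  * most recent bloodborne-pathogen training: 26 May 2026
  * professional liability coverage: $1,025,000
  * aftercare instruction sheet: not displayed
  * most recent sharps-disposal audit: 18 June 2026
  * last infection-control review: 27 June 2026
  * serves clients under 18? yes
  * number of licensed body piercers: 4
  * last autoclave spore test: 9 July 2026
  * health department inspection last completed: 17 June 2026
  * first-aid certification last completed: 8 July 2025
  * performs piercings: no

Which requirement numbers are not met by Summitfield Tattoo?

3, 5, 11, 12

1. professional liability coverage $1,025,000 ≥ $975,000 → met
2. body-art establishment permit present → met
3. aftercare instruction sheet absent → not met
4. autoclave spore test 27 days ago vs limit 30 → met
5. health department inspection 49 days ago vs limit 45 → not met
6. first-aid certification 393 days ago vs limit 540 → met
7. condition 'offers permanent makeup' holds; licensed body piercers 4 ≥ 2 → met
8. condition 'performs piercings' does not hold → requirement n/a → met
9. bloodborne-pathogen training 71 days ago vs limit 90 → met
10. infection-control review 39 days ago vs limit 60 → met
11. sharps-disposal audit 48 days ago vs limit 45 → not met
12. condition 'serves clients under 18' holds; premises liability coverage $250,000 < $300,000 → not met
Not met: 3, 5, 11, 12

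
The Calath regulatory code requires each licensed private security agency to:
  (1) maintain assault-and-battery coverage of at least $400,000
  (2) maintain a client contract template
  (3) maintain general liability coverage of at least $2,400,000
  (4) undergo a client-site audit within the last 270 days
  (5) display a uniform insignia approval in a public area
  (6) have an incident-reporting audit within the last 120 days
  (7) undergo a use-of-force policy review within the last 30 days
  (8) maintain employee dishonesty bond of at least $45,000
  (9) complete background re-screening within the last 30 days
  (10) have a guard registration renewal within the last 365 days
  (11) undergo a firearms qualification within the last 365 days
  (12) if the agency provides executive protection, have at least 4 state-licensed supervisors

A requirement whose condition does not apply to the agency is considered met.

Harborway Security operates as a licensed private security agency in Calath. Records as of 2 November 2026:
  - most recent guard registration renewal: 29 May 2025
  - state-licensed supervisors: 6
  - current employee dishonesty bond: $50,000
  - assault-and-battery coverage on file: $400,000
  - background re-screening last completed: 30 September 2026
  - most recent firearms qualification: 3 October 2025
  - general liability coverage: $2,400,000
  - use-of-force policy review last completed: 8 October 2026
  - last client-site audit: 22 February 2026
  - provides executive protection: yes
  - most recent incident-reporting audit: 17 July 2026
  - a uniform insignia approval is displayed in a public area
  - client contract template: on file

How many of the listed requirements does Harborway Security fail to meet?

3

1. assault-and-battery coverage $400,000 ≥ $400,000 → met
2. client contract template present → met
3. general liability coverage $2,400,000 ≥ $2,400,000 → met
4. client-site audit 253 days ago vs limit 270 → met
5. uniform insignia approval present → met
6. incident-reporting audit 108 days ago vs limit 120 → met
7. use-of-force policy review 25 days ago vs limit 30 → met
8. employee dishonesty bond $50,000 ≥ $45,000 → met
9. background re-screening 33 days ago vs limit 30 → not met
10. guard registration renewal 522 days ago vs limit 365 → not met
11. firearms qualification 395 days ago vs limit 365 → not met
12. condition 'provides executive protection' holds; state-licensed supervisors 6 ≥ 4 → met
Not met: 3 of 12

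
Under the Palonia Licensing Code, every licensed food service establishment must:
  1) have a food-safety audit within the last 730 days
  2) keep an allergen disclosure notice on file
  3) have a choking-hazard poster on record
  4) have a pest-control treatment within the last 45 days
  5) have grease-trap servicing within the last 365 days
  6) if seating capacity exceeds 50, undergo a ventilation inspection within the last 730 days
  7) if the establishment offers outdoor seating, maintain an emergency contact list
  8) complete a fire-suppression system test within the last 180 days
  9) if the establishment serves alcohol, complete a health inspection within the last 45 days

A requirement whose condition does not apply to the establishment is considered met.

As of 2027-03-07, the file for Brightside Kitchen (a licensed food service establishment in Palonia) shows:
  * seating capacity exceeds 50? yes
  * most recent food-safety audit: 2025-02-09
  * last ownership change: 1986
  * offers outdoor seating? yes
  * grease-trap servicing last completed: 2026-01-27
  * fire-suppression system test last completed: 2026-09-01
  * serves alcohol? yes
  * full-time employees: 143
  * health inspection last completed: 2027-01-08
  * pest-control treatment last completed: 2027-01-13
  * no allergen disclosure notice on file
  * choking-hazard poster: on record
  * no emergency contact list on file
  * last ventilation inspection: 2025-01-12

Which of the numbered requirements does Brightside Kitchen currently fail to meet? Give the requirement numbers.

1. food-safety audit 756 days ago vs limit 730 → not met
2. allergen disclosure notice absent → not met
3. choking-hazard poster present → met
4. pest-control treatment 53 days ago vs limit 45 → not met
5. grease-trap servicing 404 days ago vs limit 365 → not met
6. condition 'seating capacity exceeds 50' holds; ventilation inspection 784 days ago vs limit 730 → not met
7. condition 'offers outdoor seating' holds; emergency contact list absent → not met
8. fire-suppression system test 187 days ago vs limit 180 → not met
9. condition 'serves alcohol' holds; health inspection 58 days ago vs limit 45 → not met
Not met: 1, 2, 4, 5, 6, 7, 8, 9

1, 2, 4, 5, 6, 7, 8, 9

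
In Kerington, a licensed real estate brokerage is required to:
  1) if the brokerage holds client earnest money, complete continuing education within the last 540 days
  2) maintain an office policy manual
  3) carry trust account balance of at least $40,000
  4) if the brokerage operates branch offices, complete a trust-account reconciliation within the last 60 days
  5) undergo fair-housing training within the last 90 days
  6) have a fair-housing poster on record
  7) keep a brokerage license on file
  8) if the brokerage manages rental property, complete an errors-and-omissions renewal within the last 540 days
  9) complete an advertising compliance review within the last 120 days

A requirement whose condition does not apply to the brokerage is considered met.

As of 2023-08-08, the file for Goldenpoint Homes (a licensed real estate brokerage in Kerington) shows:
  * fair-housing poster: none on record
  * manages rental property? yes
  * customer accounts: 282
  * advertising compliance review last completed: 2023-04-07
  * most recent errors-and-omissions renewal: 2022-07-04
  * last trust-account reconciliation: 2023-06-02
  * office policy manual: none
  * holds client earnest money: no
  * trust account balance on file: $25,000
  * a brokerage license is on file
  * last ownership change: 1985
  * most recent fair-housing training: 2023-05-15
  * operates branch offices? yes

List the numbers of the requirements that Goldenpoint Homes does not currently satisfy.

1. condition 'holds client earnest money' does not hold → requirement n/a → met
2. office policy manual absent → not met
3. trust account balance $25,000 < $40,000 → not met
4. condition 'operates branch offices' holds; trust-account reconciliation 67 days ago vs limit 60 → not met
5. fair-housing training 85 days ago vs limit 90 → met
6. fair-housing poster absent → not met
7. brokerage license present → met
8. condition 'manages rental property' holds; errors-and-omissions renewal 400 days ago vs limit 540 → met
9. advertising compliance review 123 days ago vs limit 120 → not met
Not met: 2, 3, 4, 6, 9

2, 3, 4, 6, 9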